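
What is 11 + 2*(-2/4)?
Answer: 10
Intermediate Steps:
11 + 2*(-2/4) = 11 + 2*(-2*¼) = 11 + 2*(-½) = 11 - 1 = 10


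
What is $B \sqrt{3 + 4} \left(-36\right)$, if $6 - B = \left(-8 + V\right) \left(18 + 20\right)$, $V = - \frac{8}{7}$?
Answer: $- \frac{89064 \sqrt{7}}{7} \approx -33663.0$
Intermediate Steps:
$V = - \frac{8}{7}$ ($V = \left(-8\right) \frac{1}{7} = - \frac{8}{7} \approx -1.1429$)
$B = \frac{2474}{7}$ ($B = 6 - \left(-8 - \frac{8}{7}\right) \left(18 + 20\right) = 6 - \left(- \frac{64}{7}\right) 38 = 6 - - \frac{2432}{7} = 6 + \frac{2432}{7} = \frac{2474}{7} \approx 353.43$)
$B \sqrt{3 + 4} \left(-36\right) = \frac{2474 \sqrt{3 + 4}}{7} \left(-36\right) = \frac{2474 \sqrt{7}}{7} \left(-36\right) = - \frac{89064 \sqrt{7}}{7}$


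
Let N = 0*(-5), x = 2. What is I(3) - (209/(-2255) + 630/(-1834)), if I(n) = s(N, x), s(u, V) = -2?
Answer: -41996/26855 ≈ -1.5638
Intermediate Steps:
N = 0
I(n) = -2
I(3) - (209/(-2255) + 630/(-1834)) = -2 - (209/(-2255) + 630/(-1834)) = -2 - (209*(-1/2255) + 630*(-1/1834)) = -2 - (-19/205 - 45/131) = -2 - 1*(-11714/26855) = -2 + 11714/26855 = -41996/26855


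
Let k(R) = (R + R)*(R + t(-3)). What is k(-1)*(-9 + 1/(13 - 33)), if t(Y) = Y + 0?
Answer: -362/5 ≈ -72.400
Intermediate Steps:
t(Y) = Y
k(R) = 2*R*(-3 + R) (k(R) = (R + R)*(R - 3) = (2*R)*(-3 + R) = 2*R*(-3 + R))
k(-1)*(-9 + 1/(13 - 33)) = (2*(-1)*(-3 - 1))*(-9 + 1/(13 - 33)) = (2*(-1)*(-4))*(-9 + 1/(-20)) = 8*(-9 - 1/20) = 8*(-181/20) = -362/5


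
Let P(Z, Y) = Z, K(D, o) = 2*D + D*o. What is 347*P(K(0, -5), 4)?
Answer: 0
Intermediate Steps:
347*P(K(0, -5), 4) = 347*(0*(2 - 5)) = 347*(0*(-3)) = 347*0 = 0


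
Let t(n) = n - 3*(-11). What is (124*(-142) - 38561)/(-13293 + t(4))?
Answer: 56169/13256 ≈ 4.2373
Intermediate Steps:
t(n) = 33 + n (t(n) = n + 33 = 33 + n)
(124*(-142) - 38561)/(-13293 + t(4)) = (124*(-142) - 38561)/(-13293 + (33 + 4)) = (-17608 - 38561)/(-13293 + 37) = -56169/(-13256) = -56169*(-1/13256) = 56169/13256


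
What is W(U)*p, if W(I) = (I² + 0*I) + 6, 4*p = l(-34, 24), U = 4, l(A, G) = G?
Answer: 132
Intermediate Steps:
p = 6 (p = (¼)*24 = 6)
W(I) = 6 + I² (W(I) = (I² + 0) + 6 = I² + 6 = 6 + I²)
W(U)*p = (6 + 4²)*6 = (6 + 16)*6 = 22*6 = 132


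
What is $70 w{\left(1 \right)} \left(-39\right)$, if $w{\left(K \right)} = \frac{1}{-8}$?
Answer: $\frac{1365}{4} \approx 341.25$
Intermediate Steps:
$w{\left(K \right)} = - \frac{1}{8}$
$70 w{\left(1 \right)} \left(-39\right) = 70 \left(- \frac{1}{8}\right) \left(-39\right) = \left(- \frac{35}{4}\right) \left(-39\right) = \frac{1365}{4}$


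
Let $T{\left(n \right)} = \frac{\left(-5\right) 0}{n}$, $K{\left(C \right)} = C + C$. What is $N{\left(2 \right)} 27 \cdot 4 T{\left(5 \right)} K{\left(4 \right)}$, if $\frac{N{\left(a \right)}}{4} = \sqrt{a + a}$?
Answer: $0$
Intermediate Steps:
$K{\left(C \right)} = 2 C$
$N{\left(a \right)} = 4 \sqrt{2} \sqrt{a}$ ($N{\left(a \right)} = 4 \sqrt{a + a} = 4 \sqrt{2 a} = 4 \sqrt{2} \sqrt{a}$)
$T{\left(n \right)} = 0$ ($T{\left(n \right)} = \frac{0}{n} = 0$)
$N{\left(2 \right)} 27 \cdot 4 T{\left(5 \right)} K{\left(4 \right)} = 4 \sqrt{2} \sqrt{2} \cdot 27 \cdot 4 \cdot 0 \cdot 2 \cdot 4 = 8 \cdot 27 \cdot 0 \cdot 8 = 216 \cdot 0 = 0$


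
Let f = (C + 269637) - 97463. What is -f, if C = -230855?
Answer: 58681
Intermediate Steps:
f = -58681 (f = (-230855 + 269637) - 97463 = 38782 - 97463 = -58681)
-f = -1*(-58681) = 58681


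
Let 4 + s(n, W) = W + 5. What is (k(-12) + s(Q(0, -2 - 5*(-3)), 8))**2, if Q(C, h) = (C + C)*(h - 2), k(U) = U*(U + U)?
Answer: 88209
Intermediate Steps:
k(U) = 2*U**2 (k(U) = U*(2*U) = 2*U**2)
Q(C, h) = 2*C*(-2 + h) (Q(C, h) = (2*C)*(-2 + h) = 2*C*(-2 + h))
s(n, W) = 1 + W (s(n, W) = -4 + (W + 5) = -4 + (5 + W) = 1 + W)
(k(-12) + s(Q(0, -2 - 5*(-3)), 8))**2 = (2*(-12)**2 + (1 + 8))**2 = (2*144 + 9)**2 = (288 + 9)**2 = 297**2 = 88209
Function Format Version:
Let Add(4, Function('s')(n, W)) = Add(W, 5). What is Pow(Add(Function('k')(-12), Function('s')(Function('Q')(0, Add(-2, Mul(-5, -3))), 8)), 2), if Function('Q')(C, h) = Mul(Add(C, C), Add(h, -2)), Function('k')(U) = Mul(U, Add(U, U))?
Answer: 88209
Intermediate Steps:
Function('k')(U) = Mul(2, Pow(U, 2)) (Function('k')(U) = Mul(U, Mul(2, U)) = Mul(2, Pow(U, 2)))
Function('Q')(C, h) = Mul(2, C, Add(-2, h)) (Function('Q')(C, h) = Mul(Mul(2, C), Add(-2, h)) = Mul(2, C, Add(-2, h)))
Function('s')(n, W) = Add(1, W) (Function('s')(n, W) = Add(-4, Add(W, 5)) = Add(-4, Add(5, W)) = Add(1, W))
Pow(Add(Function('k')(-12), Function('s')(Function('Q')(0, Add(-2, Mul(-5, -3))), 8)), 2) = Pow(Add(Mul(2, Pow(-12, 2)), Add(1, 8)), 2) = Pow(Add(Mul(2, 144), 9), 2) = Pow(Add(288, 9), 2) = Pow(297, 2) = 88209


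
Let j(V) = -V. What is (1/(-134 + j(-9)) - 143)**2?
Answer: 319551376/15625 ≈ 20451.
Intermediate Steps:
(1/(-134 + j(-9)) - 143)**2 = (1/(-134 - 1*(-9)) - 143)**2 = (1/(-134 + 9) - 143)**2 = (1/(-125) - 143)**2 = (-1/125 - 143)**2 = (-17876/125)**2 = 319551376/15625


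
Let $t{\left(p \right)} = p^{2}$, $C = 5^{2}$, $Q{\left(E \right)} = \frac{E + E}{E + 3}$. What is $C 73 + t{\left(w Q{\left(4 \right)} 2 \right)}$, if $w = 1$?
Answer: $\frac{89681}{49} \approx 1830.2$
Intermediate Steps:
$Q{\left(E \right)} = \frac{2 E}{3 + E}$
$C = 25$
$C 73 + t{\left(w Q{\left(4 \right)} 2 \right)} = 25 \cdot 73 + \left(1 \cdot 2 \cdot 4 \frac{1}{3 + 4} \cdot 2\right)^{2} = 1825 + \left(1 \cdot 2 \cdot 4 \cdot \frac{1}{7} \cdot 2\right)^{2} = 1825 + \left(1 \cdot \frac{8}{7} \cdot 2\right)^{2} = 1825 + \left(\frac{8}{7} \cdot 2\right)^{2} = 1825 + \left(\frac{16}{7}\right)^{2} = 1825 + \frac{256}{49} = \frac{89681}{49}$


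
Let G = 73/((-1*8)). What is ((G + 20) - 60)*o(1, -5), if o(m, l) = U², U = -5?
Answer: -9825/8 ≈ -1228.1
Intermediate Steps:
G = -73/8 (G = 73/(-8) = 73*(-⅛) = -73/8 ≈ -9.1250)
o(m, l) = 25 (o(m, l) = (-5)² = 25)
((G + 20) - 60)*o(1, -5) = ((-73/8 + 20) - 60)*25 = (87/8 - 60)*25 = -393/8*25 = -9825/8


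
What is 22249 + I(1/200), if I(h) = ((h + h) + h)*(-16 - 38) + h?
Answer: 4449639/200 ≈ 22248.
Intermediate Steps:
I(h) = -161*h (I(h) = (2*h + h)*(-54) + h = (3*h)*(-54) + h = -162*h + h = -161*h)
22249 + I(1/200) = 22249 - 161/200 = 4449639/200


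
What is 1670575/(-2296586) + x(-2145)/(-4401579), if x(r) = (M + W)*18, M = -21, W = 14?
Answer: -350137069909/481362129014 ≈ -0.72739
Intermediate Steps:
x(r) = -126 (x(r) = (-21 + 14)*18 = -7*18 = -126)
1670575/(-2296586) + x(-2145)/(-4401579) = 1670575/(-2296586) - 126/(-4401579) = 1670575*(-1/2296586) - 126*(-1/4401579) = -1670575/2296586 + 6/209599 = -350137069909/481362129014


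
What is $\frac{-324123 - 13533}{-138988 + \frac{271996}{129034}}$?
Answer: $\frac{3630758692}{1494492133} \approx 2.4294$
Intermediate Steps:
$\frac{-324123 - 13533}{-138988 + \frac{271996}{129034}} = - \frac{337656}{-138988 + 271996 \cdot \frac{1}{129034}} = - \frac{337656}{-138988 + \frac{135998}{64517}} = - \frac{337656}{- \frac{8966952798}{64517}} = \left(-337656\right) \left(- \frac{64517}{8966952798}\right) = \frac{3630758692}{1494492133}$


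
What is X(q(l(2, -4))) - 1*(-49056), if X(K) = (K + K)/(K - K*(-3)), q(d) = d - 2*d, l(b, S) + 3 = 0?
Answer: 98113/2 ≈ 49057.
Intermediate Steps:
l(b, S) = -3 (l(b, S) = -3 + 0 = -3)
q(d) = -d
X(K) = 1/2 (X(K) = (2*K)/(K + 3*K) = (2*K)/((4*K)) = (2*K)*(1/(4*K)) = 1/2)
X(q(l(2, -4))) - 1*(-49056) = 1/2 - 1*(-49056) = 1/2 + 49056 = 98113/2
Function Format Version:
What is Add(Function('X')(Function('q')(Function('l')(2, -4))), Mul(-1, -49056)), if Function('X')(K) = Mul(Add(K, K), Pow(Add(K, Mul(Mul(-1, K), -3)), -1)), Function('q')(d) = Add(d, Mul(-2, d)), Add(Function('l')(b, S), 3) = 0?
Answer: Rational(98113, 2) ≈ 49057.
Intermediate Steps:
Function('l')(b, S) = -3 (Function('l')(b, S) = Add(-3, 0) = -3)
Function('q')(d) = Mul(-1, d)
Function('X')(K) = Rational(1, 2) (Function('X')(K) = Mul(Mul(2, K), Pow(Add(K, Mul(3, K)), -1)) = Mul(Mul(2, K), Pow(Mul(4, K), -1)) = Mul(Mul(2, K), Mul(Rational(1, 4), Pow(K, -1))) = Rational(1, 2))
Add(Function('X')(Function('q')(Function('l')(2, -4))), Mul(-1, -49056)) = Add(Rational(1, 2), Mul(-1, -49056)) = Add(Rational(1, 2), 49056) = Rational(98113, 2)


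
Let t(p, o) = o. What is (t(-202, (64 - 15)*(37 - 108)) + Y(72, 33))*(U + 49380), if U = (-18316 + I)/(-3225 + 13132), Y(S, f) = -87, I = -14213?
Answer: -1744398517146/9907 ≈ -1.7608e+8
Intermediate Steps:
U = -32529/9907 (U = (-18316 - 14213)/(-3225 + 13132) = -32529/9907 ≈ -3.2834)
(t(-202, (64 - 15)*(37 - 108)) + Y(72, 33))*(U + 49380) = ((64 - 15)*(37 - 108) - 87)*(-32529/9907 + 49380) = (49*(-71) - 87)*(489175131/9907) = (-3479 - 87)*(489175131/9907) = -3566*489175131/9907 = -1744398517146/9907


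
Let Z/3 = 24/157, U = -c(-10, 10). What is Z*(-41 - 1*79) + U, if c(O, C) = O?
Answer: -7070/157 ≈ -45.032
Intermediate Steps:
U = 10 (U = -1*(-10) = 10)
Z = 72/157 (Z = 3*(24/157) = 72/157 ≈ 0.45860)
Z*(-41 - 1*79) + U = 72*(-41 - 1*79)/157 + 10 = 72*(-41 - 79)/157 + 10 = (72/157)*(-120) + 10 = -8640/157 + 10 = -7070/157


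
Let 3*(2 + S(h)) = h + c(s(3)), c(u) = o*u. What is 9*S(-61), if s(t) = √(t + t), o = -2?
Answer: -201 - 6*√6 ≈ -215.70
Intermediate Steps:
s(t) = √2*√t (s(t) = √(2*t) = √2*√t)
c(u) = -2*u
S(h) = -2 - 2*√6/3 + h/3 (S(h) = -2 + (h - 2*√2*√3)/3 = -2 + (h - 2*√6)/3 = -2 + (-2*√6/3 + h/3) = -2 - 2*√6/3 + h/3)
9*S(-61) = 9*(-2 - 2*√6/3 + (⅓)*(-61)) = 9*(-2 - 2*√6/3 - 61/3) = 9*(-67/3 - 2*√6/3) = -201 - 6*√6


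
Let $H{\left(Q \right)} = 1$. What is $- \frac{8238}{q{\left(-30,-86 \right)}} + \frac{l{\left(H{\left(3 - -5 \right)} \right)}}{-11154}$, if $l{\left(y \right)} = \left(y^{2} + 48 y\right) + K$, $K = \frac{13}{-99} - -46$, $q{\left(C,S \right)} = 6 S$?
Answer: $\frac{757661023}{47482578} \approx 15.957$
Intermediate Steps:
$K = \frac{4541}{99}$ ($K = 13 \left(- \frac{1}{99}\right) + 46 = - \frac{13}{99} + 46 = \frac{4541}{99} \approx 45.869$)
$l{\left(y \right)} = \frac{4541}{99} + y^{2} + 48 y$ ($l{\left(y \right)} = \left(y^{2} + 48 y\right) + \frac{4541}{99} = \frac{4541}{99} + y^{2} + 48 y$)
$- \frac{8238}{q{\left(-30,-86 \right)}} + \frac{l{\left(H{\left(3 - -5 \right)} \right)}}{-11154} = - \frac{8238}{6 \left(-86\right)} + \frac{\frac{4541}{99} + 1^{2} + 48 \cdot 1}{-11154} = - \frac{8238}{-516} + \left(\frac{4541}{99} + 1 + 48\right) \left(- \frac{1}{11154}\right) = \left(-8238\right) \left(- \frac{1}{516}\right) + \frac{9392}{99} \left(- \frac{1}{11154}\right) = \frac{1373}{86} - \frac{4696}{552123} = \frac{757661023}{47482578}$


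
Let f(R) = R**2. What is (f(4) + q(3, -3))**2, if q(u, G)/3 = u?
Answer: 625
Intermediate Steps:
q(u, G) = 3*u
(f(4) + q(3, -3))**2 = (4**2 + 3*3)**2 = (16 + 9)**2 = 25**2 = 625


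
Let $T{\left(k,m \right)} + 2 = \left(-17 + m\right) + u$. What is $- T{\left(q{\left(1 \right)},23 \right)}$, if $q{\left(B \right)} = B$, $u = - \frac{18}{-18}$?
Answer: $-5$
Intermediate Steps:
$u = 1$ ($u = \left(-18\right) \left(- \frac{1}{18}\right) = 1$)
$T{\left(k,m \right)} = -18 + m$ ($T{\left(k,m \right)} = -2 + \left(\left(-17 + m\right) + 1\right) = -2 + \left(-16 + m\right) = -18 + m$)
$- T{\left(q{\left(1 \right)},23 \right)} = - (-18 + 23) = \left(-1\right) 5 = -5$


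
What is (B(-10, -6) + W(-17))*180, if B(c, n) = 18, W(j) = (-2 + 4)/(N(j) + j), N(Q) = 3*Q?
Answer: 54990/17 ≈ 3234.7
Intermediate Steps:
W(j) = 1/(2*j) (W(j) = (-2 + 4)/(3*j + j) = 2/((4*j)) = 2*(1/(4*j)) = 1/(2*j))
(B(-10, -6) + W(-17))*180 = (18 + (1/2)/(-17))*180 = (18 + (1/2)*(-1/17))*180 = (18 - 1/34)*180 = (611/34)*180 = 54990/17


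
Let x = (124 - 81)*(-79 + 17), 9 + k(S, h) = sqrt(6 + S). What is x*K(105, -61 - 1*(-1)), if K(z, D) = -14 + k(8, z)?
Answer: 61318 - 2666*sqrt(14) ≈ 51343.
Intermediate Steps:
k(S, h) = -9 + sqrt(6 + S)
x = -2666 (x = 43*(-62) = -2666)
K(z, D) = -23 + sqrt(14) (K(z, D) = -14 + (-9 + sqrt(6 + 8)) = -14 + (-9 + sqrt(14)) = -23 + sqrt(14))
x*K(105, -61 - 1*(-1)) = -2666*(-23 + sqrt(14)) = 61318 - 2666*sqrt(14)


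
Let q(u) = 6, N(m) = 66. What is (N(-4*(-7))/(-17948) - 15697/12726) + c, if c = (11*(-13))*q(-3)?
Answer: -500650843/582669 ≈ -859.24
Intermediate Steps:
c = -858 (c = (11*(-13))*6 = -143*6 = -858)
(N(-4*(-7))/(-17948) - 15697/12726) + c = (66/(-17948) - 15697/12726) - 858 = (66*(-1/17948) - 15697*1/12726) - 858 = (-33/8974 - 15697/12726) - 858 = -720841/582669 - 858 = -500650843/582669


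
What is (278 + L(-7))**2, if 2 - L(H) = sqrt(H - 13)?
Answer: 78380 - 1120*I*sqrt(5) ≈ 78380.0 - 2504.4*I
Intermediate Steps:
L(H) = 2 - sqrt(-13 + H) (L(H) = 2 - sqrt(H - 13) = 2 - sqrt(-13 + H))
(278 + L(-7))**2 = (278 + (2 - sqrt(-13 - 7)))**2 = (278 + (2 - sqrt(-20)))**2 = (278 + (2 - 2*I*sqrt(5)))**2 = (280 - 2*I*sqrt(5))**2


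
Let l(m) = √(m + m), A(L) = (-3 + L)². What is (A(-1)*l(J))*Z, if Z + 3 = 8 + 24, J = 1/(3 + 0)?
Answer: 464*√6/3 ≈ 378.85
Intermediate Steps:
J = ⅓ (J = 1/3 = ⅓ ≈ 0.33333)
l(m) = √2*√m (l(m) = √(2*m) = √2*√m)
Z = 29 (Z = -3 + (8 + 24) = -3 + 32 = 29)
(A(-1)*l(J))*Z = ((-3 - 1)²*(√2*√(⅓)))*29 = ((-4)²*(√2*(√3/3)))*29 = (16*(√6/3))*29 = (16*√6/3)*29 = 464*√6/3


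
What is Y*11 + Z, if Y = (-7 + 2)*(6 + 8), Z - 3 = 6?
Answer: -761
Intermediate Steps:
Z = 9 (Z = 3 + 6 = 9)
Y = -70 (Y = -5*14 = -70)
Y*11 + Z = -70*11 + 9 = -770 + 9 = -761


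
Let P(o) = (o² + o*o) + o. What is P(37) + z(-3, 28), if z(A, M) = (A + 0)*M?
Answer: 2691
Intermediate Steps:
z(A, M) = A*M
P(o) = o + 2*o² (P(o) = (o² + o²) + o = 2*o² + o = o + 2*o²)
P(37) + z(-3, 28) = 37*(1 + 2*37) - 3*28 = 37*(1 + 74) - 84 = 37*75 - 84 = 2775 - 84 = 2691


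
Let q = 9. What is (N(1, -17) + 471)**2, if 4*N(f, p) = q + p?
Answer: 219961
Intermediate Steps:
N(f, p) = 9/4 + p/4 (N(f, p) = (9 + p)/4 = 9/4 + p/4)
(N(1, -17) + 471)**2 = ((9/4 + (1/4)*(-17)) + 471)**2 = ((9/4 - 17/4) + 471)**2 = (-2 + 471)**2 = 469**2 = 219961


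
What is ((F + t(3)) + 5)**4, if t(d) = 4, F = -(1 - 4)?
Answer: 20736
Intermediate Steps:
F = 3 (F = -1*(-3) = 3)
((F + t(3)) + 5)**4 = ((3 + 4) + 5)**4 = (7 + 5)**4 = 12**4 = 20736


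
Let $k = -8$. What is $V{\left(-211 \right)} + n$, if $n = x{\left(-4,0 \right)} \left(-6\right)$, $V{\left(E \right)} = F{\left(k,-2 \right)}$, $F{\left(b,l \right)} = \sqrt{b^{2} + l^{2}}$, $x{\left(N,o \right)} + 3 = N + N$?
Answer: $66 + 2 \sqrt{17} \approx 74.246$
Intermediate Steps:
$x{\left(N,o \right)} = -3 + 2 N$ ($x{\left(N,o \right)} = -3 + \left(N + N\right) = -3 + 2 N$)
$V{\left(E \right)} = 2 \sqrt{17}$ ($V{\left(E \right)} = \sqrt{\left(-8\right)^{2} + \left(-2\right)^{2}} = \sqrt{64 + 4} = \sqrt{68} = 2 \sqrt{17}$)
$n = 66$ ($n = \left(-3 + 2 \left(-4\right)\right) \left(-6\right) = \left(-3 - 8\right) \left(-6\right) = \left(-11\right) \left(-6\right) = 66$)
$V{\left(-211 \right)} + n = 2 \sqrt{17} + 66 = 66 + 2 \sqrt{17}$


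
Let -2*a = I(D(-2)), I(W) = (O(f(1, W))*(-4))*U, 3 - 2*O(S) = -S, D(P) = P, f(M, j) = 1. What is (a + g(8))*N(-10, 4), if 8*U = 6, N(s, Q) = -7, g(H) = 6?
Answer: -63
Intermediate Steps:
U = ¾ (U = (⅛)*6 = ¾ ≈ 0.75000)
O(S) = 3/2 + S/2 (O(S) = 3/2 - (-1)*S/2 = 3/2 + S/2)
I(W) = -6 (I(W) = ((3/2 + (½)*1)*(-4))*(¾) = ((3/2 + ½)*(-4))*(¾) = (2*(-4))*(¾) = -8*¾ = -6)
a = 3 (a = -½*(-6) = 3)
(a + g(8))*N(-10, 4) = (3 + 6)*(-7) = 9*(-7) = -63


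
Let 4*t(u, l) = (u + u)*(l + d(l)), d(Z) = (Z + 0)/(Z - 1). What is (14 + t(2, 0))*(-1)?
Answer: -14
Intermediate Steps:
d(Z) = Z/(-1 + Z)
t(u, l) = u*(l + l/(-1 + l))/2 (t(u, l) = ((u + u)*(l + l/(-1 + l)))/4 = ((2*u)*(l + l/(-1 + l)))/4 = (2*u*(l + l/(-1 + l)))/4 = u*(l + l/(-1 + l))/2)
(14 + t(2, 0))*(-1) = (14 + (½)*2*0²/(-1 + 0))*(-1) = (14 + (½)*2*0/(-1))*(-1) = (14 + (½)*2*0*(-1))*(-1) = (14 + 0)*(-1) = 14*(-1) = -14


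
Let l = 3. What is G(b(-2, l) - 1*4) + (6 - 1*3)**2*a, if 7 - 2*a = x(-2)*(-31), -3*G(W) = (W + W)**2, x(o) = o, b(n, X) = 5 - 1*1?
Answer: -495/2 ≈ -247.50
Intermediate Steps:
b(n, X) = 4 (b(n, X) = 5 - 1 = 4)
G(W) = -4*W**2/3 (G(W) = -(W + W)**2/3 = -4*W**2/3)
a = -55/2 (a = 7/2 - (-1)*(-31) = 7/2 - 1/2*62 = 7/2 - 31 = -55/2 ≈ -27.500)
G(b(-2, l) - 1*4) + (6 - 1*3)**2*a = -4*(4 - 1*4)**2/3 + (6 - 1*3)**2*(-55/2) = -4*(4 - 4)**2/3 + (6 - 3)**2*(-55/2) = -4/3*0**2 + 3**2*(-55/2) = -4/3*0 + 9*(-55/2) = 0 - 495/2 = -495/2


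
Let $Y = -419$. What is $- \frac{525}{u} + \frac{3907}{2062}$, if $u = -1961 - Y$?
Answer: $\frac{592262}{264967} \approx 2.2352$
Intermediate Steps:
$u = -1542$ ($u = -1961 - -419 = -1961 + 419 = -1542$)
$- \frac{525}{u} + \frac{3907}{2062} = - \frac{525}{-1542} + \frac{3907}{2062} = \left(-525\right) \left(- \frac{1}{1542}\right) + 3907 \cdot \frac{1}{2062} = \frac{175}{514} + \frac{3907}{2062} = \frac{592262}{264967}$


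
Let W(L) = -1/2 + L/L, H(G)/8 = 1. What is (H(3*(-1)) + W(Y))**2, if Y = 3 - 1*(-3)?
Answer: 289/4 ≈ 72.250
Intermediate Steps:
Y = 6 (Y = 3 + 3 = 6)
H(G) = 8 (H(G) = 8*1 = 8)
W(L) = 1/2 (W(L) = -1*1/2 + 1 = -1/2 + 1 = 1/2)
(H(3*(-1)) + W(Y))**2 = (8 + 1/2)**2 = (17/2)**2 = 289/4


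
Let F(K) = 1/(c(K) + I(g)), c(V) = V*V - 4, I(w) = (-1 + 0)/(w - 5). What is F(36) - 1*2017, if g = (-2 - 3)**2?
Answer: -52117243/25839 ≈ -2017.0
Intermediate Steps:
g = 25 (g = (-5)**2 = 25)
I(w) = -1/(-5 + w)
c(V) = -4 + V**2 (c(V) = V**2 - 4 = -4 + V**2)
F(K) = 1/(-81/20 + K**2) (F(K) = 1/((-4 + K**2) - 1/(-5 + 25)) = 1/((-4 + K**2) - 1/20) = 1/(-81/20 + K**2))
F(36) - 1*2017 = 20/(-81 + 20*36**2) - 1*2017 = 20/(-81 + 20*1296) - 2017 = 20/(-81 + 25920) - 2017 = 20/25839 - 2017 = -52117243/25839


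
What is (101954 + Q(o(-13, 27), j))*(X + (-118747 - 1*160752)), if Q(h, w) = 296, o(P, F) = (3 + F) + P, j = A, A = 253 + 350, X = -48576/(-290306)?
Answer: -180360526849250/6311 ≈ -2.8579e+10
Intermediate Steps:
X = 1056/6311 (X = -48576*(-1/290306) = 1056/6311 ≈ 0.16733)
A = 603
j = 603
o(P, F) = 3 + F + P
(101954 + Q(o(-13, 27), j))*(X + (-118747 - 1*160752)) = (101954 + 296)*(1056/6311 + (-118747 - 1*160752)) = 102250*(1056/6311 + (-118747 - 160752)) = 102250*(1056/6311 - 279499) = 102250*(-1763917133/6311) = -180360526849250/6311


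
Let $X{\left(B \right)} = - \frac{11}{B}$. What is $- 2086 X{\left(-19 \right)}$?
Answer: $- \frac{22946}{19} \approx -1207.7$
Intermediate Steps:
$- 2086 X{\left(-19 \right)} = - 2086 \left(- \frac{11}{-19}\right) = - 2086 \left(\left(-11\right) \left(- \frac{1}{19}\right)\right) = \left(-2086\right) \frac{11}{19} = - \frac{22946}{19}$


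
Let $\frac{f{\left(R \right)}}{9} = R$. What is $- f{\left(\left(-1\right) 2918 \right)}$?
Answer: $26262$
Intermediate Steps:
$f{\left(R \right)} = 9 R$
$- f{\left(\left(-1\right) 2918 \right)} = - 9 \left(\left(-1\right) 2918\right) = - 9 \left(-2918\right) = \left(-1\right) \left(-26262\right) = 26262$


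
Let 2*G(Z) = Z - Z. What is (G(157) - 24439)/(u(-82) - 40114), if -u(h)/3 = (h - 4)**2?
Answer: 24439/62302 ≈ 0.39227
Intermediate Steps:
G(Z) = 0 (G(Z) = (Z - Z)/2 = (1/2)*0 = 0)
u(h) = -3*(-4 + h)**2 (u(h) = -3*(h - 4)**2 = -3*(-4 + h)**2)
(G(157) - 24439)/(u(-82) - 40114) = (0 - 24439)/(-3*(-4 - 82)**2 - 40114) = -24439/(-3*(-86)**2 - 40114) = -24439/(-3*7396 - 40114) = -24439/(-22188 - 40114) = -24439/(-62302) = -24439*(-1/62302) = 24439/62302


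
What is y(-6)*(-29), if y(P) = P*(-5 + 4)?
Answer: -174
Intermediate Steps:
y(P) = -P (y(P) = P*(-1) = -P)
y(-6)*(-29) = -1*(-6)*(-29) = 6*(-29) = -174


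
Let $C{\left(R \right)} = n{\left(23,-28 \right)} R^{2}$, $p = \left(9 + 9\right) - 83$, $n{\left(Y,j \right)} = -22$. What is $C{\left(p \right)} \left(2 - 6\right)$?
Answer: $371800$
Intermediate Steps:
$p = -65$ ($p = 18 - 83 = -65$)
$C{\left(R \right)} = - 22 R^{2}$
$C{\left(p \right)} \left(2 - 6\right) = - 22 \left(-65\right)^{2} \left(2 - 6\right) = \left(-22\right) 4225 \left(2 - 6\right) = \left(-92950\right) \left(-4\right) = 371800$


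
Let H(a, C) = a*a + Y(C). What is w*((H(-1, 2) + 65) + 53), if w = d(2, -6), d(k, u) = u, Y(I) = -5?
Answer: -684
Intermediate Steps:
w = -6
H(a, C) = -5 + a² (H(a, C) = a*a - 5 = a² - 5 = -5 + a²)
w*((H(-1, 2) + 65) + 53) = -6*(((-5 + (-1)²) + 65) + 53) = -6*(((-5 + 1) + 65) + 53) = -6*((-4 + 65) + 53) = -6*(61 + 53) = -6*114 = -684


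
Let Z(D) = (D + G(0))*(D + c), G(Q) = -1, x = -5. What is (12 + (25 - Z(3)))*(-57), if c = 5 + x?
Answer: -1767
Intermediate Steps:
c = 0 (c = 5 - 5 = 0)
Z(D) = D*(-1 + D) (Z(D) = (D - 1)*(D + 0) = (-1 + D)*D = D*(-1 + D))
(12 + (25 - Z(3)))*(-57) = (12 + (25 - 3*(-1 + 3)))*(-57) = (12 + (25 - 3*2))*(-57) = (12 + (25 - 1*6))*(-57) = (12 + (25 - 6))*(-57) = (12 + 19)*(-57) = 31*(-57) = -1767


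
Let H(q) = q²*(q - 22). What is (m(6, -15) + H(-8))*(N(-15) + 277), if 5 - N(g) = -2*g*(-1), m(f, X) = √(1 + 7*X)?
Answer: -599040 + 624*I*√26 ≈ -5.9904e+5 + 3181.8*I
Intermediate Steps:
H(q) = q²*(-22 + q)
N(g) = 5 - 2*g (N(g) = 5 - (-2*g)*(-1) = 5 - 2*g)
(m(6, -15) + H(-8))*(N(-15) + 277) = (√(1 + 7*(-15)) + (-8)²*(-22 - 8))*((5 - 2*(-15)) + 277) = (√(1 - 105) + 64*(-30))*((5 + 30) + 277) = (√(-104) - 1920)*(35 + 277) = (2*I*√26 - 1920)*312 = (-1920 + 2*I*√26)*312 = -599040 + 624*I*√26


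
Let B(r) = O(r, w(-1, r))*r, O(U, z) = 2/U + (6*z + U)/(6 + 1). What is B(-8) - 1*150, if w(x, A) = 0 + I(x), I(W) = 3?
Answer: -1116/7 ≈ -159.43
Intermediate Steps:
w(x, A) = 3 (w(x, A) = 0 + 3 = 3)
O(U, z) = 2/U + U/7 + 6*z/7 (O(U, z) = 2/U + (U + 6*z)/7 = 2/U + (U + 6*z)*(⅐) = 2/U + (U/7 + 6*z/7) = 2/U + U/7 + 6*z/7)
B(r) = 2 + r*(18 + r)/7 (B(r) = ((14 + r*(r + 6*3))/(7*r))*r = ((14 + r*(r + 18))/(7*r))*r = ((14 + r*(18 + r))/(7*r))*r = 2 + r*(18 + r)/7)
B(-8) - 1*150 = (2 + (⅐)*(-8)*(18 - 8)) - 1*150 = (2 + (⅐)*(-8)*10) - 150 = (2 - 80/7) - 150 = -66/7 - 150 = -1116/7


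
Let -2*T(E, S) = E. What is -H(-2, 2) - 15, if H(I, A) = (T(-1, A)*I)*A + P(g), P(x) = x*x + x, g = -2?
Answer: -15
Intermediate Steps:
T(E, S) = -E/2
P(x) = x + x² (P(x) = x² + x = x + x²)
H(I, A) = 2 + A*I/2 (H(I, A) = ((-½*(-1))*I)*A - 2*(1 - 2) = (I/2)*A - 2*(-1) = A*I/2 + 2 = 2 + A*I/2)
-H(-2, 2) - 15 = -(2 + (½)*2*(-2)) - 15 = -(2 - 2) - 15 = -1*0 - 15 = 0 - 15 = -15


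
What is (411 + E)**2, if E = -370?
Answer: 1681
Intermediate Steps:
(411 + E)**2 = (411 - 370)**2 = 41**2 = 1681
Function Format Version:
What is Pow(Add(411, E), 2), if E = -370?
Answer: 1681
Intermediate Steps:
Pow(Add(411, E), 2) = Pow(Add(411, -370), 2) = Pow(41, 2) = 1681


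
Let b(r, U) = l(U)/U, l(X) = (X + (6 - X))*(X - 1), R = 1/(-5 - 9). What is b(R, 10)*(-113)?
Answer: -3051/5 ≈ -610.20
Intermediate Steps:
R = -1/14 (R = 1/(-14) = -1/14 ≈ -0.071429)
l(X) = -6 + 6*X (l(X) = 6*(-1 + X) = -6 + 6*X)
b(r, U) = (-6 + 6*U)/U
b(R, 10)*(-113) = (6 - 6/10)*(-113) = (6 - 6*⅒)*(-113) = (6 - ⅗)*(-113) = (27/5)*(-113) = -3051/5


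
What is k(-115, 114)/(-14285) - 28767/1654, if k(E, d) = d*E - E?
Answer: -77888573/4725478 ≈ -16.483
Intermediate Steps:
k(E, d) = -E + E*d (k(E, d) = E*d - E = -E + E*d)
k(-115, 114)/(-14285) - 28767/1654 = -115*(-1 + 114)/(-14285) - 28767/1654 = -115*113*(-1/14285) - 28767*1/1654 = -12995*(-1/14285) - 28767/1654 = 2599/2857 - 28767/1654 = -77888573/4725478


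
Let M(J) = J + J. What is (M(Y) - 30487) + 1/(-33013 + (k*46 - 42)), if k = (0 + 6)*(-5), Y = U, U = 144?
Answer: -1039902566/34435 ≈ -30199.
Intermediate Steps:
Y = 144
M(J) = 2*J
k = -30 (k = 6*(-5) = -30)
(M(Y) - 30487) + 1/(-33013 + (k*46 - 42)) = (2*144 - 30487) + 1/(-33013 + (-30*46 - 42)) = (288 - 30487) + 1/(-33013 + (-1380 - 42)) = -30199 + 1/(-33013 - 1422) = -30199 + 1/(-34435) = -30199 - 1/34435 = -1039902566/34435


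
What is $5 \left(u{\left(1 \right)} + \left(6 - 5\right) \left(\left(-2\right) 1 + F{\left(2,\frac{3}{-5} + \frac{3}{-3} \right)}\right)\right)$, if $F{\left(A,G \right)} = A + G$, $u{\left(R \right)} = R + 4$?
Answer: $17$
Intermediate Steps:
$u{\left(R \right)} = 4 + R$
$5 \left(u{\left(1 \right)} + \left(6 - 5\right) \left(\left(-2\right) 1 + F{\left(2,\frac{3}{-5} + \frac{3}{-3} \right)}\right)\right) = 5 \left(\left(4 + 1\right) + \left(6 - 5\right) \left(\left(-2\right) 1 + \left(2 + \left(\frac{3}{-5} + \frac{3}{-3}\right)\right)\right)\right) = 5 \left(5 + 1 \left(-2 + \left(2 + \left(3 \left(- \frac{1}{5}\right) + 3 \left(- \frac{1}{3}\right)\right)\right)\right)\right) = 5 \left(5 + 1 \left(-2 + \left(2 - \frac{8}{5}\right)\right)\right) = 5 \left(5 + 1 \left(-2 + \frac{2}{5}\right)\right) = 5 \left(5 + 1 \left(- \frac{8}{5}\right)\right) = 5 \left(5 - \frac{8}{5}\right) = 5 \cdot \frac{17}{5} = 17$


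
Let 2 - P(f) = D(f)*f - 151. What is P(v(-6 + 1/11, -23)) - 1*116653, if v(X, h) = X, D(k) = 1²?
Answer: -1281435/11 ≈ -1.1649e+5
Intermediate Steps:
D(k) = 1
P(f) = 153 - f (P(f) = 2 - (1*f - 151) = 2 - (f - 151) = 2 - (-151 + f) = 2 + (151 - f) = 153 - f)
P(v(-6 + 1/11, -23)) - 1*116653 = (153 - (-6 + 1/11)) - 1*116653 = (153 - (-6 + 1/11)) - 116653 = (153 - 1*(-65/11)) - 116653 = (153 + 65/11) - 116653 = 1748/11 - 116653 = -1281435/11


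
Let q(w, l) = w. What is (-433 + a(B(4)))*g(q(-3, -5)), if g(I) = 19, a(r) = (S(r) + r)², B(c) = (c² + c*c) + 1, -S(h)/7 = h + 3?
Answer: 903032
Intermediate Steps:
S(h) = -21 - 7*h (S(h) = -7*(h + 3) = -7*(3 + h) = -21 - 7*h)
B(c) = 1 + 2*c² (B(c) = (c² + c²) + 1 = 2*c² + 1 = 1 + 2*c²)
a(r) = (-21 - 6*r)² (a(r) = ((-21 - 7*r) + r)² = (-21 - 6*r)²)
(-433 + a(B(4)))*g(q(-3, -5)) = (-433 + 9*(7 + 2*(1 + 2*4²))²)*19 = (-433 + 9*(7 + 2*(1 + 2*16))²)*19 = (-433 + 9*(7 + 2*(1 + 32))²)*19 = (-433 + 9*(7 + 2*33)²)*19 = (-433 + 9*(7 + 66)²)*19 = (-433 + 9*73²)*19 = (-433 + 9*5329)*19 = (-433 + 47961)*19 = 47528*19 = 903032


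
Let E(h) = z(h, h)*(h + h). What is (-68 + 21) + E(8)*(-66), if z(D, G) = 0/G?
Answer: -47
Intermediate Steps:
z(D, G) = 0
E(h) = 0 (E(h) = 0*(h + h) = 0*(2*h) = 0)
(-68 + 21) + E(8)*(-66) = (-68 + 21) + 0*(-66) = -47 + 0 = -47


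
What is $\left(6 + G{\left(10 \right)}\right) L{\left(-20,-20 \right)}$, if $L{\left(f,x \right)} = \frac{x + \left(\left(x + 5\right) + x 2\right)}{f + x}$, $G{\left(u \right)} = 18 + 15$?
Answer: $\frac{585}{8} \approx 73.125$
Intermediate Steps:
$G{\left(u \right)} = 33$
$L{\left(f,x \right)} = \frac{5 + 4 x}{f + x}$ ($L{\left(f,x \right)} = \frac{x + \left(\left(5 + x\right) + 2 x\right)}{f + x} = \frac{x + \left(5 + 3 x\right)}{f + x} = \frac{5 + 4 x}{f + x}$)
$\left(6 + G{\left(10 \right)}\right) L{\left(-20,-20 \right)} = \left(6 + 33\right) \frac{5 + 4 \left(-20\right)}{-20 - 20} = 39 \frac{5 - 80}{-40} = 39 \left(\left(- \frac{1}{40}\right) \left(-75\right)\right) = 39 \cdot \frac{15}{8} = \frac{585}{8}$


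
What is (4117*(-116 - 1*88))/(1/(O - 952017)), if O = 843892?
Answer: 90810727500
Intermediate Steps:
(4117*(-116 - 1*88))/(1/(O - 952017)) = (4117*(-116 - 1*88))/(1/(843892 - 952017)) = (4117*(-116 - 88))/(1/(-108125)) = (4117*(-204))/(-1/108125) = -839868*(-108125) = 90810727500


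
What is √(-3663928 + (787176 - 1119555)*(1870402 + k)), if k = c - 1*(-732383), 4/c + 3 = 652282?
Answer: 7*I*√7511807063724202343623/652279 ≈ 9.3012e+5*I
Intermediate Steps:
c = 4/652279 (c = 4/(-3 + 652282) = 4/652279 ≈ 6.1323e-6)
k = 477718050861/652279 (k = 4/652279 - 1*(-732383) = 4/652279 + 732383 = 477718050861/652279 ≈ 7.3238e+5)
√(-3663928 + (787176 - 1119555)*(1870402 + k)) = √(-3663928 + (787176 - 1119555)*(1870402 + 477718050861/652279)) = √(-3663928 - 332379*1697741997019/652279) = √(-3663928 - 564293787227178201/652279) = √(-564296177130470113/652279) = 7*I*√7511807063724202343623/652279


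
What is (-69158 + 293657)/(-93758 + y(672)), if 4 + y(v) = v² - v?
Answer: 74833/119050 ≈ 0.62858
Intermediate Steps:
y(v) = -4 + v² - v (y(v) = -4 + (v² - v) = -4 + v² - v)
(-69158 + 293657)/(-93758 + y(672)) = (-69158 + 293657)/(-93758 + (-4 + 672² - 1*672)) = 224499/(-93758 + (-4 + 451584 - 672)) = 224499/(-93758 + 450908) = 224499/357150 = 224499*(1/357150) = 74833/119050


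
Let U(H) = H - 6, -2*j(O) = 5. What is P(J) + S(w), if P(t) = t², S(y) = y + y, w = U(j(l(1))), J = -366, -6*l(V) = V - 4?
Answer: 133939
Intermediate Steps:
l(V) = ⅔ - V/6 (l(V) = -(V - 4)/6 = -(-4 + V)/6 = ⅔ - V/6)
j(O) = -5/2 (j(O) = -½*5 = -5/2)
U(H) = -6 + H
w = -17/2 (w = -6 - 5/2 = -17/2 ≈ -8.5000)
S(y) = 2*y
P(J) + S(w) = (-366)² + 2*(-17/2) = 133956 - 17 = 133939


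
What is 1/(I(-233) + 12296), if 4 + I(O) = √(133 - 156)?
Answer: 12292/151093287 - I*√23/151093287 ≈ 8.1354e-5 - 3.1741e-8*I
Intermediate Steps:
I(O) = -4 + I*√23 (I(O) = -4 + √(133 - 156) = -4 + √(-23) = -4 + I*√23)
1/(I(-233) + 12296) = 1/((-4 + I*√23) + 12296) = 1/(12292 + I*√23)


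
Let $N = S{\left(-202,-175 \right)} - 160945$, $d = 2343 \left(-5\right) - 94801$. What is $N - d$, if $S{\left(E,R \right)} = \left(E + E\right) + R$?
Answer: $-55008$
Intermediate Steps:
$S{\left(E,R \right)} = R + 2 E$ ($S{\left(E,R \right)} = 2 E + R = R + 2 E$)
$d = -106516$ ($d = -11715 - 94801 = -106516$)
$N = -161524$ ($N = \left(-175 + 2 \left(-202\right)\right) - 160945 = \left(-175 - 404\right) - 160945 = -579 - 160945 = -161524$)
$N - d = -161524 - -106516 = -161524 + 106516 = -55008$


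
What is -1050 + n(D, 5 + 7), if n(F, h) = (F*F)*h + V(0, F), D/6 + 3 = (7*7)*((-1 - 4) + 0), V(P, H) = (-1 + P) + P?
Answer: 26568677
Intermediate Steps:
V(P, H) = -1 + 2*P
D = -1488 (D = -18 + 6*((7*7)*((-1 - 4) + 0)) = -18 + 6*(49*(-5 + 0)) = -18 + 6*(49*(-5)) = -18 + 6*(-245) = -18 - 1470 = -1488)
n(F, h) = -1 + h*F² (n(F, h) = (F*F)*h + (-1 + 2*0) = F²*h + (-1 + 0) = h*F² - 1 = -1 + h*F²)
-1050 + n(D, 5 + 7) = -1050 + (-1 + (5 + 7)*(-1488)²) = -1050 + (-1 + 12*2214144) = -1050 + (-1 + 26569728) = -1050 + 26569727 = 26568677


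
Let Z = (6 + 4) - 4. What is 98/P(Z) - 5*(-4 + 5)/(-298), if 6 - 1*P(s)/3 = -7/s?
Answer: 58623/12814 ≈ 4.5749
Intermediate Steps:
Z = 6 (Z = 10 - 4 = 6)
P(s) = 18 + 21/s (P(s) = 18 - (-21)/s = 18 + 21/s)
98/P(Z) - 5*(-4 + 5)/(-298) = 98/(18 + 21/6) - 5*(-4 + 5)/(-298) = 98/(18 + 21*(1/6)) - 5*1*(-1/298) = 98/(18 + 7/2) - 5*(-1/298) = 98/(43/2) + 5/298 = 98*(2/43) + 5/298 = 196/43 + 5/298 = 58623/12814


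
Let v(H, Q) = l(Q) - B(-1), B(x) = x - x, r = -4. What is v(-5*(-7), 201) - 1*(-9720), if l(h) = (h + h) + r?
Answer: 10118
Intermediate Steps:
l(h) = -4 + 2*h (l(h) = (h + h) - 4 = 2*h - 4 = -4 + 2*h)
B(x) = 0
v(H, Q) = -4 + 2*Q (v(H, Q) = (-4 + 2*Q) - 1*0 = (-4 + 2*Q) + 0 = -4 + 2*Q)
v(-5*(-7), 201) - 1*(-9720) = (-4 + 2*201) - 1*(-9720) = (-4 + 402) + 9720 = 398 + 9720 = 10118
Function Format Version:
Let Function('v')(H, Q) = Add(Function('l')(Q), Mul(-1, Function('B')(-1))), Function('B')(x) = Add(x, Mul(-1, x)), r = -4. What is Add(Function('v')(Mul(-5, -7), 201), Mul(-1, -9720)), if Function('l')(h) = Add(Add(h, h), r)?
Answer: 10118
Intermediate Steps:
Function('l')(h) = Add(-4, Mul(2, h)) (Function('l')(h) = Add(Add(h, h), -4) = Add(Mul(2, h), -4) = Add(-4, Mul(2, h)))
Function('B')(x) = 0
Function('v')(H, Q) = Add(-4, Mul(2, Q)) (Function('v')(H, Q) = Add(Add(-4, Mul(2, Q)), Mul(-1, 0)) = Add(Add(-4, Mul(2, Q)), 0) = Add(-4, Mul(2, Q)))
Add(Function('v')(Mul(-5, -7), 201), Mul(-1, -9720)) = Add(Add(-4, Mul(2, 201)), Mul(-1, -9720)) = Add(Add(-4, 402), 9720) = Add(398, 9720) = 10118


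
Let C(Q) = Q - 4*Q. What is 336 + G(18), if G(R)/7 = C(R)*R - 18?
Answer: -6594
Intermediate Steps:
C(Q) = -3*Q
G(R) = -126 - 21*R² (G(R) = 7*((-3*R)*R - 18) = 7*(-3*R² - 18) = 7*(-18 - 3*R²) = -126 - 21*R²)
336 + G(18) = 336 + (-126 - 21*18²) = 336 + (-126 - 21*324) = 336 + (-126 - 6804) = 336 - 6930 = -6594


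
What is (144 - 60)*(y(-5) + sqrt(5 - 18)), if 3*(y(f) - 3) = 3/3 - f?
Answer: 420 + 84*I*sqrt(13) ≈ 420.0 + 302.87*I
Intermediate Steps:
y(f) = 10/3 - f/3 (y(f) = 3 + (3/3 - f)/3 = 3 + (3*(1/3) - f)/3 = 3 + (1 - f)/3 = 3 + (1/3 - f/3) = 10/3 - f/3)
(144 - 60)*(y(-5) + sqrt(5 - 18)) = (144 - 60)*((10/3 - 1/3*(-5)) + sqrt(5 - 18)) = 84*((10/3 + 5/3) + sqrt(-13)) = 84*(5 + I*sqrt(13)) = 420 + 84*I*sqrt(13)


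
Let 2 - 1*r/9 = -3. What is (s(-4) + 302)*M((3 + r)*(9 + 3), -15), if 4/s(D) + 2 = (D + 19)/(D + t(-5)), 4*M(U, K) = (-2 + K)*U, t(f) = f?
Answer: -8102880/11 ≈ -7.3663e+5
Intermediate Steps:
r = 45 (r = 18 - 9*(-3) = 18 + 27 = 45)
M(U, K) = U*(-2 + K)/4 (M(U, K) = ((-2 + K)*U)/4 = (U*(-2 + K))/4 = U*(-2 + K)/4)
s(D) = 4/(-2 + (19 + D)/(-5 + D)) (s(D) = 4/(-2 + (D + 19)/(D - 5)) = 4/(-2 + (19 + D)/(-5 + D)))
(s(-4) + 302)*M((3 + r)*(9 + 3), -15) = (4*(5 - 1*(-4))/(-29 - 4) + 302)*(((3 + 45)*(9 + 3))*(-2 - 15)/4) = (4*(5 + 4)/(-33) + 302)*((1/4)*(48*12)*(-17)) = (4*(-1/33)*9 + 302)*((1/4)*576*(-17)) = (-12/11 + 302)*(-2448) = (3310/11)*(-2448) = -8102880/11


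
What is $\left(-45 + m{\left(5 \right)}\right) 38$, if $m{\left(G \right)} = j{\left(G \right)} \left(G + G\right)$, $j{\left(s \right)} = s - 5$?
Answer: $-1710$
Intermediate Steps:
$j{\left(s \right)} = -5 + s$
$m{\left(G \right)} = 2 G \left(-5 + G\right)$ ($m{\left(G \right)} = \left(-5 + G\right) \left(G + G\right) = \left(-5 + G\right) 2 G = 2 G \left(-5 + G\right)$)
$\left(-45 + m{\left(5 \right)}\right) 38 = \left(-45 + 2 \cdot 5 \left(-5 + 5\right)\right) 38 = \left(-45 + 2 \cdot 5 \cdot 0\right) 38 = \left(-45 + 0\right) 38 = \left(-45\right) 38 = -1710$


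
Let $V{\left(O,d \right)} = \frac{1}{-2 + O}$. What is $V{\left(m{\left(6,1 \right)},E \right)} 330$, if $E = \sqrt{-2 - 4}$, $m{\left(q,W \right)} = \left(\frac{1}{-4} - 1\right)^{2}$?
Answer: $- \frac{5280}{7} \approx -754.29$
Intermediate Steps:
$m{\left(q,W \right)} = \frac{25}{16}$ ($m{\left(q,W \right)} = \left(- \frac{1}{4} - 1\right)^{2} = \left(- \frac{5}{4}\right)^{2} = \frac{25}{16}$)
$E = i \sqrt{6}$ ($E = \sqrt{-6} = i \sqrt{6} \approx 2.4495 i$)
$V{\left(m{\left(6,1 \right)},E \right)} 330 = \frac{1}{-2 + \frac{25}{16}} \cdot 330 = \frac{1}{- \frac{7}{16}} \cdot 330 = \left(- \frac{16}{7}\right) 330 = - \frac{5280}{7}$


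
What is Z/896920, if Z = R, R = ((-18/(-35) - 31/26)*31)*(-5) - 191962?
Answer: -34917957/163239440 ≈ -0.21391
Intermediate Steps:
R = -34917957/182 (R = ((-18*(-1/35) - 31*1/26)*31)*(-5) - 191962 = ((18/35 - 31/26)*31)*(-5) - 191962 = -617/910*31*(-5) - 191962 = -19127/910*(-5) - 191962 = 19127/182 - 191962 = -34917957/182 ≈ -1.9186e+5)
Z = -34917957/182 ≈ -1.9186e+5
Z/896920 = -34917957/182/896920 = -34917957/182*1/896920 = -34917957/163239440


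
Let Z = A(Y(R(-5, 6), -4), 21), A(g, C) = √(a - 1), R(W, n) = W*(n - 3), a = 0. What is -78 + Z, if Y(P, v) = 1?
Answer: -78 + I ≈ -78.0 + 1.0*I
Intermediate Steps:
R(W, n) = W*(-3 + n)
A(g, C) = I (A(g, C) = √(0 - 1) = √(-1) = I)
Z = I ≈ 1.0*I
-78 + Z = -78 + I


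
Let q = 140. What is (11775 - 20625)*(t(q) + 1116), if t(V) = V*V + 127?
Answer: -184460550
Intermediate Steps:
t(V) = 127 + V**2 (t(V) = V**2 + 127 = 127 + V**2)
(11775 - 20625)*(t(q) + 1116) = (11775 - 20625)*((127 + 140**2) + 1116) = -8850*((127 + 19600) + 1116) = -8850*(19727 + 1116) = -8850*20843 = -184460550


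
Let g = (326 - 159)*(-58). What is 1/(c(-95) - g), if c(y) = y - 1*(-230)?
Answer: 1/9821 ≈ 0.00010182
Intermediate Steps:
c(y) = 230 + y (c(y) = y + 230 = 230 + y)
g = -9686 (g = 167*(-58) = -9686)
1/(c(-95) - g) = 1/((230 - 95) - 1*(-9686)) = 1/(135 + 9686) = 1/9821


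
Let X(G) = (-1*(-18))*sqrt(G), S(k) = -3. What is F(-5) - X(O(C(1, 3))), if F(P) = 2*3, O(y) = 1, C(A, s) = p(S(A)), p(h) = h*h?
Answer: -12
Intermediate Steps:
p(h) = h**2
C(A, s) = 9 (C(A, s) = (-3)**2 = 9)
F(P) = 6
X(G) = 18*sqrt(G)
F(-5) - X(O(C(1, 3))) = 6 - 18*sqrt(1) = 6 - 18 = -12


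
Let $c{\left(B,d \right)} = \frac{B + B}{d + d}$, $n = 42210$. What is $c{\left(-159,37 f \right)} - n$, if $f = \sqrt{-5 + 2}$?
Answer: $-42210 + \frac{53 i \sqrt{3}}{37} \approx -42210.0 + 2.481 i$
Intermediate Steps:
$f = i \sqrt{3}$ ($f = \sqrt{-3} = i \sqrt{3} \approx 1.732 i$)
$c{\left(B,d \right)} = \frac{B}{d}$ ($c{\left(B,d \right)} = \frac{2 B}{2 d} = 2 B \frac{1}{2 d} = \frac{B}{d}$)
$c{\left(-159,37 f \right)} - n = - \frac{159}{37 i \sqrt{3}} - 42210 = - 159 \left(- \frac{i \sqrt{3}}{111}\right) - 42210 = \frac{53 i \sqrt{3}}{37} - 42210 = -42210 + \frac{53 i \sqrt{3}}{37}$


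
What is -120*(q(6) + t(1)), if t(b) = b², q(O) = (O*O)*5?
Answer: -21720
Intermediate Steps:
q(O) = 5*O² (q(O) = O²*5 = 5*O²)
-120*(q(6) + t(1)) = -120*(5*6² + 1²) = -120*(5*36 + 1) = -120*(180 + 1) = -120*181 = -21720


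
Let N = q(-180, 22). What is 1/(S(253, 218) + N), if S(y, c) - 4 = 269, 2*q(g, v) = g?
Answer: 1/183 ≈ 0.0054645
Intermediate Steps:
q(g, v) = g/2
S(y, c) = 273 (S(y, c) = 4 + 269 = 273)
N = -90 (N = (1/2)*(-180) = -90)
1/(S(253, 218) + N) = 1/(273 - 90) = 1/183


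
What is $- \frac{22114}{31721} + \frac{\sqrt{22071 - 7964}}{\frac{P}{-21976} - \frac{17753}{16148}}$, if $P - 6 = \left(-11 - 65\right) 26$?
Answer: $- \frac{22114}{31721} - \frac{22179278 \sqrt{14107}}{22395523} \approx -118.32$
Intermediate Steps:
$P = -1970$ ($P = 6 + \left(-11 - 65\right) 26 = 6 - 1976 = -1970$)
$- \frac{22114}{31721} + \frac{\sqrt{22071 - 7964}}{\frac{P}{-21976} - \frac{17753}{16148}} = - \frac{22114}{31721} + \frac{\sqrt{22071 - 7964}}{- \frac{1970}{-21976} - \frac{17753}{16148}} = \left(-22114\right) \frac{1}{31721} + \frac{\sqrt{14107}}{\left(-1970\right) \left(- \frac{1}{21976}\right) - \frac{17753}{16148}} = - \frac{22114}{31721} + \frac{\sqrt{14107}}{\frac{985}{10988} - \frac{17753}{16148}} = - \frac{22114}{31721} + \frac{\sqrt{14107}}{- \frac{22395523}{22179278}} = - \frac{22114}{31721} + \sqrt{14107} \left(- \frac{22179278}{22395523}\right) = - \frac{22114}{31721} - \frac{22179278 \sqrt{14107}}{22395523}$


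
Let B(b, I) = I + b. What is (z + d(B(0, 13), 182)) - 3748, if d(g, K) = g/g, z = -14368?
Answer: -18115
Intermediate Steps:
d(g, K) = 1
(z + d(B(0, 13), 182)) - 3748 = (-14368 + 1) - 3748 = -14367 - 3748 = -18115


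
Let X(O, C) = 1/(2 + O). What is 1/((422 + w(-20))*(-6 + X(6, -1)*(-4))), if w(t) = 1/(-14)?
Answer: -28/76791 ≈ -0.00036463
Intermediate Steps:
w(t) = -1/14
1/((422 + w(-20))*(-6 + X(6, -1)*(-4))) = 1/((422 - 1/14)*(-6 - 4/(2 + 6))) = 1/(5907*(-6 - 4/8)/14) = 1/(5907*(-6 + (1/8)*(-4))/14) = 1/(5907*(-6 - 1/2)/14) = 1/((5907/14)*(-13/2)) = 1/(-76791/28) = -28/76791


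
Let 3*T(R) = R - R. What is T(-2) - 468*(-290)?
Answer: 135720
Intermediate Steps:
T(R) = 0 (T(R) = (R - R)/3 = (⅓)*0 = 0)
T(-2) - 468*(-290) = 0 - 468*(-290) = 0 + 135720 = 135720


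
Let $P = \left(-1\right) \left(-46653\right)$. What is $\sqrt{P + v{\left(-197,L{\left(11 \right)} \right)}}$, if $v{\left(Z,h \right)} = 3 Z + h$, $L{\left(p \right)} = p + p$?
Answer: $2 \sqrt{11521} \approx 214.67$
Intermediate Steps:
$L{\left(p \right)} = 2 p$
$P = 46653$
$v{\left(Z,h \right)} = h + 3 Z$
$\sqrt{P + v{\left(-197,L{\left(11 \right)} \right)}} = \sqrt{46653 + \left(2 \cdot 11 + 3 \left(-197\right)\right)} = \sqrt{46653 + \left(22 - 591\right)} = \sqrt{46653 - 569} = \sqrt{46084} = 2 \sqrt{11521}$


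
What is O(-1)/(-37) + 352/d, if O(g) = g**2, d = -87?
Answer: -13111/3219 ≈ -4.0730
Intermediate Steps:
O(-1)/(-37) + 352/d = (-1)**2/(-37) + 352/(-87) = 1*(-1/37) + 352*(-1/87) = -1/37 - 352/87 = -13111/3219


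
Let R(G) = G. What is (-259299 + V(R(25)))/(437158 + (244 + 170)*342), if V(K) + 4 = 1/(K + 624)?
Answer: -84143823/187803077 ≈ -0.44804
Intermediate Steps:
V(K) = -4 + 1/(624 + K) (V(K) = -4 + 1/(K + 624) = -4 + 1/(624 + K))
(-259299 + V(R(25)))/(437158 + (244 + 170)*342) = (-259299 + (-2495 - 4*25)/(624 + 25))/(437158 + (244 + 170)*342) = (-259299 + (-2495 - 100)/649)/(437158 + 414*342) = (-259299 + (1/649)*(-2595))/(437158 + 141588) = (-259299 - 2595/649)/578746 = -168287646/649*1/578746 = -84143823/187803077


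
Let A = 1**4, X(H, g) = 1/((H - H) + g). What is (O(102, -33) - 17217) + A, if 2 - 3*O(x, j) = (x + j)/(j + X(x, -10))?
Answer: -17094136/993 ≈ -17215.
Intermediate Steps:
X(H, g) = 1/g (X(H, g) = 1/(0 + g) = 1/g)
O(x, j) = 2/3 - (j + x)/(3*(-1/10 + j)) (O(x, j) = 2/3 - (x + j)/(3*(j + 1/(-10))) = 2/3 - (j + x)/(3*(j - 1/10)) = 2/3 - (j + x)/(3*(-1/10 + j)))
A = 1
(O(102, -33) - 17217) + A = (2*(-1 - 5*102 + 5*(-33))/(3*(-1 + 10*(-33))) - 17217) + 1 = (2*(-1 - 510 - 165)/(3*(-1 - 330)) - 17217) + 1 = ((2/3)*(-676)/(-331) - 17217) + 1 = ((2/3)*(-1/331)*(-676) - 17217) + 1 = (1352/993 - 17217) + 1 = -17095129/993 + 1 = -17094136/993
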